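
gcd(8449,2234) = 1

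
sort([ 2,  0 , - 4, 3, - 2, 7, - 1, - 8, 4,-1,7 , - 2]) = [ - 8, -4, - 2, - 2,-1, - 1,  0,2, 3, 4, 7,7] 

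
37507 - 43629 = - 6122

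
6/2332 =3/1166=0.00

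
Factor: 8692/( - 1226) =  - 2^1*41^1 * 53^1 * 613^( - 1) = -  4346/613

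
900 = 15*60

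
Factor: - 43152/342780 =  - 2^2*5^(  -  1)*31^1*197^ ( - 1) =- 124/985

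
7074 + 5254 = 12328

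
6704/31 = 216 + 8/31 =216.26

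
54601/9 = 6066+7/9 = 6066.78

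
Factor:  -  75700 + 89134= 13434= 2^1*3^1*2239^1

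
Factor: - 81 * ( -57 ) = 3^5*19^1 = 4617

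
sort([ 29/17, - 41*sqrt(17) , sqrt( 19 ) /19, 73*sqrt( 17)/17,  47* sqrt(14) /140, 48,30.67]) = [ - 41*sqrt (17), sqrt( 19)/19,  47 * sqrt(14)/140, 29/17,73*sqrt(17) /17,30.67,  48 ]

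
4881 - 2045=2836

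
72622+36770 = 109392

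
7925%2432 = 629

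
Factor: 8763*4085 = 3^1*5^1*19^1*23^1*43^1 * 127^1 = 35796855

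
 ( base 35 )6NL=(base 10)8176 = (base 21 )IB7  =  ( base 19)13c6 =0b1111111110000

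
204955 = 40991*5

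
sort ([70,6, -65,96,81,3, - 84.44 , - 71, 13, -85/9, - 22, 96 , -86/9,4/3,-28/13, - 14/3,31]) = [  -  84.44,-71, - 65 ,-22, - 86/9 , -85/9, - 14/3, - 28/13,4/3, 3, 6,13,31,70,  81,96,96] 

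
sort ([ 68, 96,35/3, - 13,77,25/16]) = [  -  13,25/16, 35/3,68,  77, 96]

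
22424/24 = 2803/3 = 934.33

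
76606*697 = 53394382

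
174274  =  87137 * 2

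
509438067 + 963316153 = 1472754220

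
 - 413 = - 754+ 341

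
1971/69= 657/23 = 28.57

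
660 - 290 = 370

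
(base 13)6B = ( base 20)49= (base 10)89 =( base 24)3h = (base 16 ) 59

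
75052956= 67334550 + 7718406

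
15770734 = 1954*8071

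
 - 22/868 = - 11/434 = - 0.03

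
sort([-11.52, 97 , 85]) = [ - 11.52,  85, 97 ] 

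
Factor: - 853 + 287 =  - 2^1*283^1=- 566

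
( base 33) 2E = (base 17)4C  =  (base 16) 50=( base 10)80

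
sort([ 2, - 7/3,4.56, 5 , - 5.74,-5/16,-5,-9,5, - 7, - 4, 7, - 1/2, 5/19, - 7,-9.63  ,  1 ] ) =[ - 9.63, - 9,-7,-7, - 5.74,  -  5,-4, - 7/3, - 1/2, -5/16,5/19 , 1,2,4.56, 5,  5, 7 ]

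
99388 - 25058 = 74330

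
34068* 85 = 2895780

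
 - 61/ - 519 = 61/519   =  0.12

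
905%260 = 125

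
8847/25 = 8847/25= 353.88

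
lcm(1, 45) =45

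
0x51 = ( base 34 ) 2d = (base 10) 81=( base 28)2P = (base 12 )69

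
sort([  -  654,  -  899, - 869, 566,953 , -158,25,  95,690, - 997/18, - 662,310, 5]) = [-899,  -  869, -662, - 654, - 158, - 997/18,5,25  ,  95, 310,566,690,953 ]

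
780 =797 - 17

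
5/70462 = 5/70462= 0.00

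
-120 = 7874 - 7994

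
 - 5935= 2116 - 8051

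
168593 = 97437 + 71156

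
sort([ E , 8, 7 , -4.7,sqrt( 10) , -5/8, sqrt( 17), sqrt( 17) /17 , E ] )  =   [ - 4.7, - 5/8, sqrt( 17 ) /17, E,E, sqrt( 10),sqrt(17), 7,  8] 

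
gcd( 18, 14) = 2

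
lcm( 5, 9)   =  45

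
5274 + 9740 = 15014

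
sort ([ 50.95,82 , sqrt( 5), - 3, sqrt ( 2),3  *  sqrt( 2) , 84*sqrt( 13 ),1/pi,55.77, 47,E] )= [ - 3, 1/pi,sqrt( 2 ), sqrt(5 ),E,3*sqrt( 2 ),47,50.95,55.77,82,  84*sqrt( 13) ] 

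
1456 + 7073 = 8529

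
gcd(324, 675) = 27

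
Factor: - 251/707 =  - 7^(  -  1)*101^ ( - 1 )*251^1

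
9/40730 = 9/40730= 0.00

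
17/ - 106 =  - 17/106 = - 0.16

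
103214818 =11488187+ 91726631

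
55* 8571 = 471405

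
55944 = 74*756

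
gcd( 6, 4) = 2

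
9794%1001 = 785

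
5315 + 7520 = 12835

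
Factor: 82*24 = 2^4 * 3^1*41^1 = 1968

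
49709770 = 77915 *638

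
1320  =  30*44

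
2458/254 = 9 + 86/127 = 9.68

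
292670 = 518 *565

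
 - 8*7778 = - 62224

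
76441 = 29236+47205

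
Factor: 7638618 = 2^1*3^1*13^1*97931^1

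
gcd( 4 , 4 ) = 4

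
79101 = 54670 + 24431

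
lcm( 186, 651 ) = 1302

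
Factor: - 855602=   - 2^1*11^1*38891^1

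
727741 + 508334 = 1236075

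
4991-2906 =2085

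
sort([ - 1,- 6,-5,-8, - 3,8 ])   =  [-8, - 6, - 5,-3, - 1,  8]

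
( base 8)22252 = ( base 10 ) 9386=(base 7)36236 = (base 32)95a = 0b10010010101010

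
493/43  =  11 + 20/43 = 11.47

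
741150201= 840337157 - 99186956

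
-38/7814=-1+3888/3907 = - 0.00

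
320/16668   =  80/4167 =0.02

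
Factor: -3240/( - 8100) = 2/5 = 2^1  *  5^( - 1 )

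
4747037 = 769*6173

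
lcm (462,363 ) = 5082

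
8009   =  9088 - 1079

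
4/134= 2/67 = 0.03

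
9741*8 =77928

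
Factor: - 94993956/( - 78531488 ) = 2^( - 3)*3^2*7^ ( - 1)*23^1*47^1*2441^1*350587^ (-1 ) = 23748489/19632872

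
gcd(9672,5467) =1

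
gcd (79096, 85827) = 1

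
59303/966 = 59303/966 = 61.39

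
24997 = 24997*1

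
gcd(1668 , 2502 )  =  834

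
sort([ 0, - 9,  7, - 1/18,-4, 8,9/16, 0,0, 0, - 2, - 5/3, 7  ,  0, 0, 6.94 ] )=[ - 9, - 4, - 2, - 5/3, - 1/18,0 , 0,  0, 0, 0,0, 9/16, 6.94, 7, 7,8] 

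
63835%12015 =3760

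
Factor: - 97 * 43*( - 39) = 162669 = 3^1*13^1*43^1*97^1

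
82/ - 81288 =  -  41/40644 = - 0.00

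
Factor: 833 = 7^2*17^1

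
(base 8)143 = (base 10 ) 99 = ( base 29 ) 3C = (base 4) 1203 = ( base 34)2v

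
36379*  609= 22154811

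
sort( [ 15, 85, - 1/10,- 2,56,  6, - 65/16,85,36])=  [ - 65/16, - 2, - 1/10, 6,15, 36,  56,85,  85 ]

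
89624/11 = 89624/11 = 8147.64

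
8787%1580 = 887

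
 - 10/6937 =-1 + 6927/6937 = -  0.00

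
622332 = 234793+387539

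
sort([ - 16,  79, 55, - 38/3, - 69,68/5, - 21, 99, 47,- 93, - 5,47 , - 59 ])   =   [-93, - 69, - 59, - 21, - 16 ,-38/3, - 5,  68/5,47, 47,55, 79,99] 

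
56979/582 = 18993/194 = 97.90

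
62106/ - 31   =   - 2004 + 18/31 =-2003.42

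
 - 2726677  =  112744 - 2839421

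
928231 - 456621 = 471610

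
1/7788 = 1/7788=0.00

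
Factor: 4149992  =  2^3*7^1 * 11^1 *6737^1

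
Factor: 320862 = 2^1*3^1*  53^1 * 1009^1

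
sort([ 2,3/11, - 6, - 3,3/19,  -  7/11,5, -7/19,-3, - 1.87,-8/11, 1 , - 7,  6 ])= [-7, - 6, - 3, - 3,- 1.87, - 8/11, - 7/11, - 7/19 , 3/19, 3/11,1,  2,5,6] 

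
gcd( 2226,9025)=1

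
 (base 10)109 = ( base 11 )9A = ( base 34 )37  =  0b1101101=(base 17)67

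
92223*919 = 84752937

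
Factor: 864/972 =2^3*3^( - 2) = 8/9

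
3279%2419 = 860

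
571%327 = 244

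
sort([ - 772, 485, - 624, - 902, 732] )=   [ - 902, - 772, - 624, 485,732 ] 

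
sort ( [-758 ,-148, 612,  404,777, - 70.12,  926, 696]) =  [ - 758, - 148 , - 70.12,404, 612, 696,777, 926 ]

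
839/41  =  839/41 = 20.46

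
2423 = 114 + 2309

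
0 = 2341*0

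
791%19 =12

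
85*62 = 5270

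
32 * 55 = 1760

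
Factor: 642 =2^1*3^1*107^1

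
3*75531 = 226593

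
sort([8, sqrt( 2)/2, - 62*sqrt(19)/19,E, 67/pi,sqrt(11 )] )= [ - 62*sqrt(19)/19,  sqrt( 2)/2,E,sqrt( 11), 8, 67/pi]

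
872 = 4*218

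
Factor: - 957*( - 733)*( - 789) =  - 3^2*11^1*29^1*263^1*733^1= - 553468509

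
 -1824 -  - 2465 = 641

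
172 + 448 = 620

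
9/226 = 9/226  =  0.04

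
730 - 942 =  - 212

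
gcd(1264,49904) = 16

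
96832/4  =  24208 = 24208.00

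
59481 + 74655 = 134136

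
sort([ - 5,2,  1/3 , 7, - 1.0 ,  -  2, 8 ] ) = [ - 5, - 2, - 1.0, 1/3,2 , 7,8] 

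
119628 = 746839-627211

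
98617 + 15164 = 113781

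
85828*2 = 171656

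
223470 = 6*37245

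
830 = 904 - 74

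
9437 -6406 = 3031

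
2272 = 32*71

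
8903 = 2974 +5929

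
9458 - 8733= 725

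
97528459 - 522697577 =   -  425169118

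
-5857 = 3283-9140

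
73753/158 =73753/158 = 466.79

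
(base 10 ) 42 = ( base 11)39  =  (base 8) 52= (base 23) 1J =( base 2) 101010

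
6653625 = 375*17743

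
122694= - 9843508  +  9966202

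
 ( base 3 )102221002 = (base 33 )7WH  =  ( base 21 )jf2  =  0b10000111111000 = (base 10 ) 8696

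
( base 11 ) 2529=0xCE2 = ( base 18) A34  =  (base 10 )3298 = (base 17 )B70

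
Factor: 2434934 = 2^1*1217467^1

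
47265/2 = 23632+1/2=23632.50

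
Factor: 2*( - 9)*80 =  - 1440 = -2^5*3^2*5^1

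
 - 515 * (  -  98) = 50470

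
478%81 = 73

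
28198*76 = 2143048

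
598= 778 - 180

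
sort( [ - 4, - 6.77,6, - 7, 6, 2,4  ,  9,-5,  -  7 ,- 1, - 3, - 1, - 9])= [-9,-7,-7,- 6.77, - 5, - 4, - 3,  -  1 ,-1,2, 4, 6,6,  9]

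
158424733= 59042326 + 99382407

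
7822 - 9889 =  - 2067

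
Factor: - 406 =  - 2^1 * 7^1*29^1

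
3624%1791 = 42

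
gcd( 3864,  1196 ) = 92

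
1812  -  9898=  -  8086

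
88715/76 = 88715/76  =  1167.30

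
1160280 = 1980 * 586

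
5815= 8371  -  2556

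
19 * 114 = 2166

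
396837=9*44093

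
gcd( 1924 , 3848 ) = 1924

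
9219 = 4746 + 4473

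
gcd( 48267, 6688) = 1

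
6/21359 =6/21359 = 0.00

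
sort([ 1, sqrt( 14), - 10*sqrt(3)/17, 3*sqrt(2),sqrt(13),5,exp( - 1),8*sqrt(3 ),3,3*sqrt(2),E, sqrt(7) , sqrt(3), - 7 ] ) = [-7, - 10 * sqrt( 3)/17,exp( - 1),1, sqrt(3),sqrt (7),E, 3,sqrt(13),sqrt( 14 ),  3 * sqrt( 2),  3*sqrt(2),5,8*sqrt( 3 ) ]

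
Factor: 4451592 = 2^3*3^1*185483^1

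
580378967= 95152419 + 485226548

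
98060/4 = 24515 = 24515.00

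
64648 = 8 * 8081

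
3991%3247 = 744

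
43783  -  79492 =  - 35709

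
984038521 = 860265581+123772940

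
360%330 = 30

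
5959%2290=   1379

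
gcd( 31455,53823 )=699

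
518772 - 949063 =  - 430291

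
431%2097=431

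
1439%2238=1439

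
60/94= 30/47 = 0.64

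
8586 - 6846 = 1740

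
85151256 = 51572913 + 33578343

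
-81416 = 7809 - 89225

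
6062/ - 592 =-11 + 225/296 =-  10.24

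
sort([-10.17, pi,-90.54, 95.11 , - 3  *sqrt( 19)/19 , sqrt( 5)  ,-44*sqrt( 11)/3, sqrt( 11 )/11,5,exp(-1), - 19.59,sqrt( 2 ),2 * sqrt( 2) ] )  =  [-90.54 ,-44 * sqrt(11 )/3, -19.59,  -  10.17,-3*sqrt( 19 )/19,sqrt( 11)/11  ,  exp ( - 1 ),sqrt(2 ),sqrt( 5) , 2 * sqrt( 2), pi, 5, 95.11 ] 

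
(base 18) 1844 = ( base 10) 8500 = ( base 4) 2010310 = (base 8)20464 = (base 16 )2134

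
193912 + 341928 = 535840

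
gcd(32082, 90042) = 6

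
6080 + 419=6499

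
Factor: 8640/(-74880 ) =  - 3/26=- 2^(- 1 )*3^1 *13^(-1 )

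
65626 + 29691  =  95317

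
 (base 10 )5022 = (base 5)130042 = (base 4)1032132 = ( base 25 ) 80M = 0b1001110011110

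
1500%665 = 170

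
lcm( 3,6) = 6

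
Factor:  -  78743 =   -  7^2*1607^1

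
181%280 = 181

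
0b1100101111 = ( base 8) 1457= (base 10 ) 815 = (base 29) s3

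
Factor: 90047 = 53^1*1699^1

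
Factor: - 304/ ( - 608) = 1/2 = 2^( - 1)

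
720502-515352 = 205150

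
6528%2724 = 1080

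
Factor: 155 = 5^1 * 31^1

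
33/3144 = 11/1048 = 0.01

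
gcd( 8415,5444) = 1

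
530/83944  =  265/41972 = 0.01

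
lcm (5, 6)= 30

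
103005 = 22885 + 80120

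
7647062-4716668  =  2930394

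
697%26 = 21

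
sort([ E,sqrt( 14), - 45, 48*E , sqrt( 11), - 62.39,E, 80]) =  [  -  62.39, - 45,E,E , sqrt(11), sqrt(14),80,48*E ]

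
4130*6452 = 26646760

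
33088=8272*4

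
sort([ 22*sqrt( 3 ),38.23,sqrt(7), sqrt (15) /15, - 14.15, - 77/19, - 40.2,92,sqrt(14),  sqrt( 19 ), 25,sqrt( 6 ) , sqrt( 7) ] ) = [ - 40.2, - 14.15, - 77/19,sqrt( 15 )/15, sqrt(6 ) , sqrt(7 ),sqrt(7 ),sqrt( 14), sqrt( 19 ),25,22*sqrt( 3),38.23,92]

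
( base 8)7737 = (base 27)5FD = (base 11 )3064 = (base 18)C9D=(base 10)4063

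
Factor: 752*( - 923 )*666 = -2^5 * 3^2*13^1* 37^1*47^1*71^1 = - 462267936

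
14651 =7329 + 7322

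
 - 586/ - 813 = 586/813 = 0.72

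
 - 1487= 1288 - 2775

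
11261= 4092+7169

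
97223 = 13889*7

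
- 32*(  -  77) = 2464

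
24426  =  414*59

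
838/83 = 838/83 = 10.10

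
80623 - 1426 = 79197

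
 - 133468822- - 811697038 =678228216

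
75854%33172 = 9510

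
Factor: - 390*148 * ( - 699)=2^3* 3^2*5^1 *13^1 * 37^1*233^1 = 40346280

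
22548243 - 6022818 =16525425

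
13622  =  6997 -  - 6625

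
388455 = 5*77691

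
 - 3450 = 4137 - 7587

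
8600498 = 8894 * 967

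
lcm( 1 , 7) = 7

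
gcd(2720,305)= 5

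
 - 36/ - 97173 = 4/10797=0.00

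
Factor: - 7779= - 3^1*2593^1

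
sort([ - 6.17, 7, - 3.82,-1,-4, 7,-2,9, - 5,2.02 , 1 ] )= [ - 6.17, -5 ,  -  4,-3.82, - 2, - 1,1, 2.02,7, 7, 9 ] 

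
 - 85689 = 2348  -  88037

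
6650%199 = 83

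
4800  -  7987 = - 3187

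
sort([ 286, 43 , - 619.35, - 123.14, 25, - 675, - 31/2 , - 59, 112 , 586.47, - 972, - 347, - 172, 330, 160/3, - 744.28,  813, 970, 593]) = [ -972, - 744.28 , - 675, - 619.35 ,-347, - 172, - 123.14 , - 59, -31/2,25,43, 160/3,112, 286,330, 586.47,593, 813, 970 ]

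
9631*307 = 2956717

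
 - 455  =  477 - 932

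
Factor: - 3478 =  - 2^1*37^1 *47^1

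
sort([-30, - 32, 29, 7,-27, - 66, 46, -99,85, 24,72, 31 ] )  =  [-99, - 66, - 32,  -  30, - 27 , 7 , 24, 29,31, 46,72,85]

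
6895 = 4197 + 2698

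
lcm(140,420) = 420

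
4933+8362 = 13295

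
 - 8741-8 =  - 8749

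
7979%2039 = 1862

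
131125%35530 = 24535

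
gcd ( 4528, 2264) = 2264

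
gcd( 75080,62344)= 8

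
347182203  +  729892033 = 1077074236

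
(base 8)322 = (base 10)210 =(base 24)8i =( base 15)e0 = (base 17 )C6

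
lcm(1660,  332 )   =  1660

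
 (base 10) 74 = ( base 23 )35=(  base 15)4e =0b1001010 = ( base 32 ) 2A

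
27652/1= 27652=27652.00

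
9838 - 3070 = 6768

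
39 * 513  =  20007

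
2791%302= 73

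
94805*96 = 9101280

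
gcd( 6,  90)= 6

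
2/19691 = 2/19691=0.00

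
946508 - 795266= 151242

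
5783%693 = 239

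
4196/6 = 699 + 1/3 = 699.33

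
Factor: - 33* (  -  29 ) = 957  =  3^1*11^1*29^1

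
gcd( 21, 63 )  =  21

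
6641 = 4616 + 2025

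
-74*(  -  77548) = 5738552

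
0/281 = 0  =  0.00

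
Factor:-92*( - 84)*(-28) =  - 2^6*3^1*7^2*23^1= - 216384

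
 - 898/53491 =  - 1 + 52593/53491= -0.02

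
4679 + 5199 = 9878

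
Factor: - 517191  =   - 3^1*17^1*10141^1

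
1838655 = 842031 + 996624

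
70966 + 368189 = 439155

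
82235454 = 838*98133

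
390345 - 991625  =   - 601280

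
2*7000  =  14000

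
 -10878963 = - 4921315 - 5957648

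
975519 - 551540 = 423979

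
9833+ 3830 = 13663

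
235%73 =16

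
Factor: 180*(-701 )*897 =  - 2^2*3^3 * 5^1 *13^1 * 23^1  *  701^1 = - 113183460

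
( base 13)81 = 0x69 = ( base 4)1221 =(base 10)105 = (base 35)30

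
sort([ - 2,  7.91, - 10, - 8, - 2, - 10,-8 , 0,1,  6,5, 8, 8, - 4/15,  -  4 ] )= [ - 10, - 10, - 8, - 8, - 4, - 2,- 2, - 4/15, 0 , 1,5,6,  7.91,  8, 8]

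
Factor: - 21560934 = -2^1*3^1*19^1*31^1*6101^1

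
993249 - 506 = 992743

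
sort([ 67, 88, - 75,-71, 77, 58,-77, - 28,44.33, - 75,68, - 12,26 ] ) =[ - 77,-75,-75, - 71,-28,-12,26,44.33, 58,67,68, 77, 88 ] 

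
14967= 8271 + 6696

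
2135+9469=11604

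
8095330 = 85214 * 95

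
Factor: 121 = 11^2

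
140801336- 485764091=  - 344962755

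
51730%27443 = 24287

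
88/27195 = 88/27195  =  0.00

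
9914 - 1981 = 7933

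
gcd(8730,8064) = 18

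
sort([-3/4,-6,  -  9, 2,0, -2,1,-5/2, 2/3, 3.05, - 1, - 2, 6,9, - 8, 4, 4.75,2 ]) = [-9 , - 8, - 6,-5/2,-2, -2, - 1,-3/4,0, 2/3,1,  2, 2,3.05, 4,4.75, 6 , 9]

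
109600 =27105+82495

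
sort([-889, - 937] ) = [ - 937,-889]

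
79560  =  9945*8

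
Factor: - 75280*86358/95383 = -2^5*3^1*5^1*37^1*389^1 *941^1*95383^( - 1 ) = -  6501030240/95383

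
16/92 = 4/23 = 0.17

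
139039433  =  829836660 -690797227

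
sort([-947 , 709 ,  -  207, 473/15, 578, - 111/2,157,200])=[  -  947, - 207, - 111/2,473/15, 157  ,  200, 578, 709] 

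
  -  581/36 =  - 581/36 = - 16.14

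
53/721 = 53/721= 0.07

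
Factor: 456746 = 2^1*43^1*47^1*113^1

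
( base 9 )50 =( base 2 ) 101101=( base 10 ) 45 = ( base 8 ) 55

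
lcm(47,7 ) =329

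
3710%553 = 392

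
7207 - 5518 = 1689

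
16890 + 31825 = 48715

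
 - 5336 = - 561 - 4775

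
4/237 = 4/237 = 0.02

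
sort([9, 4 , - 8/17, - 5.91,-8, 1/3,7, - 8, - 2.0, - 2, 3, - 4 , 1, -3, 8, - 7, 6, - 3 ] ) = [ - 8 , - 8, - 7,-5.91,-4, - 3, - 3, - 2.0, - 2, - 8/17, 1/3,1, 3, 4,  6 , 7,8,  9]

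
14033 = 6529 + 7504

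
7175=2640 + 4535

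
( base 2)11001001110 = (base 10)1614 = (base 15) 729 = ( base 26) 2A2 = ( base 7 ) 4464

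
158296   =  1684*94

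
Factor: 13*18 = 2^1*3^2*13^1= 234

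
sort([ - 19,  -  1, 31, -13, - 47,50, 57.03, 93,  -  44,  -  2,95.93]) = [ - 47,- 44,- 19, -13, - 2, - 1, 31, 50,  57.03,  93 , 95.93] 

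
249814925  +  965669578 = 1215484503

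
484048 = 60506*8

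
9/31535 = 9/31535 = 0.00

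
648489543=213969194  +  434520349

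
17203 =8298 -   -  8905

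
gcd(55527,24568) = 83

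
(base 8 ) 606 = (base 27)EC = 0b110000110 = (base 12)286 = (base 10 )390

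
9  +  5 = 14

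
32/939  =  32/939=0.03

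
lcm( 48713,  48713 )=48713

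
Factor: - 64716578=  - 2^1 * 32358289^1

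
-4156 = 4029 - 8185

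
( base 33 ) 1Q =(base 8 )73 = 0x3B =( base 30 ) 1T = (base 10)59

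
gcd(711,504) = 9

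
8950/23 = 8950/23  =  389.13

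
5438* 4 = 21752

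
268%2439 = 268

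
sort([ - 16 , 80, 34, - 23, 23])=[ - 23, - 16, 23, 34,80 ] 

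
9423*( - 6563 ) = -61843149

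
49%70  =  49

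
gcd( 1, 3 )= 1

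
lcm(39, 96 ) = 1248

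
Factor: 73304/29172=2^1*3^( - 1) * 7^2*13^( - 1 ) = 98/39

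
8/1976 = 1/247 = 0.00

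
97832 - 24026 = 73806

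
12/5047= 12/5047 = 0.00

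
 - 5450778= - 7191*758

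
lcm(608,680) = 51680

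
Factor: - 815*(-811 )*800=528772000  =  2^5*5^3*163^1*811^1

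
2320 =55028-52708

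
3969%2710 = 1259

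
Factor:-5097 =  - 3^1 * 1699^1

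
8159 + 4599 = 12758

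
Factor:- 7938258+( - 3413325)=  -11351583 = -3^4*140143^1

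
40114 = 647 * 62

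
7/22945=7/22945 = 0.00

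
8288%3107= 2074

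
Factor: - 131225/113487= - 725/627 = - 3^( - 1) * 5^2 *11^( - 1) * 19^(-1) *29^1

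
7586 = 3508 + 4078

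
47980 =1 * 47980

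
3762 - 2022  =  1740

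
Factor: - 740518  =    -  2^1*37^1*10007^1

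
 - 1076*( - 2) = 2152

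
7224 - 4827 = 2397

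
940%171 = 85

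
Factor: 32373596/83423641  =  2^2*7^(-1) *17^( - 1)*37^(- 1) * 67^1*113^1*1069^1*18947^(  -  1 )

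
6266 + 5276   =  11542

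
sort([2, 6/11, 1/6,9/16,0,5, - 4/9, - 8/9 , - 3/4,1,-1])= [ - 1, - 8/9 ,-3/4, - 4/9,0  ,  1/6,6/11,9/16, 1,2, 5] 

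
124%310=124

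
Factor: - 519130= -2^1*5^1*51913^1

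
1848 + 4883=6731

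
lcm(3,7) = 21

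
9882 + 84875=94757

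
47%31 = 16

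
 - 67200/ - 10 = 6720 + 0/1 = 6720.00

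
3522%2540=982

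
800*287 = 229600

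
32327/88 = 32327/88 = 367.35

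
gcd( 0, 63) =63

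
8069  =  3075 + 4994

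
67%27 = 13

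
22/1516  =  11/758 =0.01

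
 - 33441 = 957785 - 991226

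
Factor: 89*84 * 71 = 2^2*3^1*7^1*71^1*89^1 = 530796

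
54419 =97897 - 43478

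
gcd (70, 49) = 7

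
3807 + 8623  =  12430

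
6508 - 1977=4531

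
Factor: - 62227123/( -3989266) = 2^( - 1 )*7^1*17^1*31^( - 1)*37^( -2 )*47^( - 1 )*59^1*8863^1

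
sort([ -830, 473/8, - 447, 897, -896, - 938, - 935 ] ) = [ - 938,  -  935,  -  896,-830, - 447,473/8, 897 ]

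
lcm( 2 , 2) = 2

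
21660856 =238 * 91012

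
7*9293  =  65051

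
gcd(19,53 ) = 1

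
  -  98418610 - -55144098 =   -  43274512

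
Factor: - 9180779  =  - 3019^1*3041^1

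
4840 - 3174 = 1666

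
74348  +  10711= 85059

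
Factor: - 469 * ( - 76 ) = 35644 = 2^2*7^1*19^1*67^1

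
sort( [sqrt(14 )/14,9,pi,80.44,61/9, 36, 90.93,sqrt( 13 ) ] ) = [ sqrt( 14 ) /14,pi,  sqrt( 13),61/9, 9,36,80.44,90.93]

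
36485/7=5212+1/7 =5212.14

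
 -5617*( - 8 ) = 44936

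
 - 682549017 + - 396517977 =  - 1079066994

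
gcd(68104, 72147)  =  1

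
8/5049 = 8/5049 = 0.00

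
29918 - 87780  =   - 57862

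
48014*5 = 240070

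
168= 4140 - 3972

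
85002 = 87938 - 2936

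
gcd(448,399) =7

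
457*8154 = 3726378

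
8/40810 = 4/20405 = 0.00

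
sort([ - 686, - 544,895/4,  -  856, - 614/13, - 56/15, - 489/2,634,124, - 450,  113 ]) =[ - 856, - 686, - 544, - 450, -489/2, - 614/13, - 56/15,113 , 124,895/4,634 ]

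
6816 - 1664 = 5152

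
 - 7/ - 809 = 7/809 = 0.01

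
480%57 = 24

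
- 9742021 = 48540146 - 58282167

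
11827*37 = 437599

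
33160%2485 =855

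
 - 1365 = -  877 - 488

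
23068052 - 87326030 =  - 64257978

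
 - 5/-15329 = 5/15329 = 0.00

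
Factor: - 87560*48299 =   -  2^3*5^1*11^1*199^1*48299^1  =  - 4229060440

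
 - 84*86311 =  - 7250124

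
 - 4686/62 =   -  2343/31 = - 75.58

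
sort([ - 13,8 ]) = [-13, 8] 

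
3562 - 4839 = - 1277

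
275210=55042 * 5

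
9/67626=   1/7514 = 0.00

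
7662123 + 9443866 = 17105989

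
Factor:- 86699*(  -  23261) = 7^1 * 181^1*479^1*3323^1= 2016705439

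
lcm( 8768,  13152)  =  26304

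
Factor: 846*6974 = 2^2*3^2*11^1*47^1*317^1 = 5900004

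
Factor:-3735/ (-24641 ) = 3^2*5^1*41^(  -  1 )*83^1*601^ ( - 1)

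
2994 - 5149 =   -  2155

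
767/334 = 2+99/334 = 2.30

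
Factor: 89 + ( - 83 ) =6=2^1*3^1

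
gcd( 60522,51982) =14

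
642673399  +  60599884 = 703273283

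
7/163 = 7/163 = 0.04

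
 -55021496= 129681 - 55151177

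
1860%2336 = 1860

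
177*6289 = 1113153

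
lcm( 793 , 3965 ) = 3965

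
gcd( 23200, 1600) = 800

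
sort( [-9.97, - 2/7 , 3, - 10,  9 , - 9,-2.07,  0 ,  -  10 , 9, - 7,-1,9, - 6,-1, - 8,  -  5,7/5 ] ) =[ - 10, - 10,  -  9.97, - 9, - 8, - 7, - 6,-5, - 2.07, - 1, - 1, - 2/7, 0,  7/5,3, 9,9, 9 ]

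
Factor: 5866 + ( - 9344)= - 2^1*37^1*47^1 = - 3478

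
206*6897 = 1420782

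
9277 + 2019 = 11296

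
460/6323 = 460/6323  =  0.07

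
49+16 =65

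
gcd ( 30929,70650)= 157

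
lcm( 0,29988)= 0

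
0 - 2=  - 2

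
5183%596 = 415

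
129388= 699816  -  570428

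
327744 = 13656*24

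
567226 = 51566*11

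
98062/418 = 234+125/209 = 234.60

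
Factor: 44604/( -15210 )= - 2^1*3^1 * 5^( - 1)*7^1*13^( - 2 ) * 59^1 =- 2478/845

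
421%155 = 111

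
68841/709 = 97+ 68/709 = 97.10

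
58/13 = 58/13 =4.46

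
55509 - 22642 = 32867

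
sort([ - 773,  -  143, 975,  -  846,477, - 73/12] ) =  [-846, -773, - 143, - 73/12, 477, 975 ]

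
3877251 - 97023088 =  - 93145837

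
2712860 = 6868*395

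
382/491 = 382/491 = 0.78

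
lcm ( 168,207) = 11592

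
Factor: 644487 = 3^1*17^1 *12637^1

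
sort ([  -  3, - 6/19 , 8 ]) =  [ - 3, - 6/19, 8 ]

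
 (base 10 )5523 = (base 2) 1010110010011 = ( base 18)H0F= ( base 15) 1983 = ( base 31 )5N5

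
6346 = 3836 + 2510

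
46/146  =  23/73 = 0.32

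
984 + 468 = 1452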